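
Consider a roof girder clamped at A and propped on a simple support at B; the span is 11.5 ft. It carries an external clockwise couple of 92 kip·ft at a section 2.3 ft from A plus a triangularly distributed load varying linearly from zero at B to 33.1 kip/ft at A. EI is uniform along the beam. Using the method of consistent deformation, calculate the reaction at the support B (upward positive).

R_B = 42.38 kip

Remove the prop at B; the released (primary) structure is a cantilever built in at A.
Deflection at B on the released cantilever, summing each load's contribution:
  clockwise couple 92 at a = 2.3: M₀a(2L − a)/(2EI) = 2190/EI
  triangular load, peak 33.1 at the fixed end: w₀L⁴/(30EI) = 19297/EI
  δ_0 = 21487/EI
Tip deflection under a unit load at B: L³/(3EI) = 507/EI.
The prop prevents deflection at B: R_B = δ_0/δ_{BB} = 21487/507 = 42.38 kip.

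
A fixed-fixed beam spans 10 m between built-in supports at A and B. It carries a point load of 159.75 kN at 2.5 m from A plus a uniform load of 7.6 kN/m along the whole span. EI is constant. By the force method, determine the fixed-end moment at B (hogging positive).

M_B = 138.2 kN·m

Release both end moments; the primary structure is a simply-supported span AB with redundants M_A and M_B.
End rotations of the released simple span under the applied load (×1/EI):
  at A: point load 159.75 at a = 2.5: Pab(L + b)/(6LEI) = 873.6/EI
  at B: point load 159.75 at a = 2.5: Pab(L + a)/(6LEI) = 624/EI
  at A: UDL 7.6: wL³/(24EI) = 316.7/EI
  at B: UDL 7.6: wL³/(24EI) = 316.7/EI
  θ_A0 = 1190/EI,  θ_B0 = 940.7/EI
Flexibility coefficients: a unit moment at one end gives L/(3EI) there and L/(6EI) at the far end, so f₁₁ = f₂₂ = 3.333/EI and f₁₂ = f₂₁ = 1.667/EI.
Compatibility — zero rotation at each built-in end:
  3.333 M_A + 1.667 M_B = 1190
  1.667 M_A + 3.333 M_B = 940.7
Solving the pair gives M_A = 288 kN·m and M_B = 138.2 kN·m (hogging).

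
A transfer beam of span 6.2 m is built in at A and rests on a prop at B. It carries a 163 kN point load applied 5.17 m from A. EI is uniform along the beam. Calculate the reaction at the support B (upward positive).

Take the reaction at B as the redundant and release it; the primary structure is a cantilever fixed at A.
Free-end deflection of the primary structure under the applied loading (downward +):
  point load 163 at a = 5.17: Pa²(3L − a)/(6EI) = 9752/EI
Flexibility coefficient — unit upward force at B: δ_{BB} = L³/(3EI) = 79.44/EI.
Compatibility at B: δ_0 − R_B·δ_{BB} = 0, so R_B = 9752/79.44 = 122.8 kN.

R_B = 122.8 kN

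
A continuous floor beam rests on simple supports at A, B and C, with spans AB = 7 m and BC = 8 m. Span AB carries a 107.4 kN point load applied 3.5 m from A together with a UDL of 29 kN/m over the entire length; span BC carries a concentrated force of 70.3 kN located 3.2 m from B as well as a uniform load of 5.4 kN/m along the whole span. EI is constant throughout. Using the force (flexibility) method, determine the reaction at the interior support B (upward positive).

Insert a hinge at B; M_B is the redundant, and each span becomes simply supported.
Discontinuity in slope at B on the released structure — sum the simple-span end rotations:
  span AB: point load 107.4 at a = 3.5: Pab(L + a)/(6LEI) = 328.9/EI
  span AB: UDL 29: wL³/(24EI) = 414.5/EI
  span BC: point load 70.3 at a = 3.2: Pab(L + b)/(6LEI) = 287.9/EI
  span BC: UDL 5.4: wL³/(24EI) = 115.2/EI
  relative rotation θ_0 = (743.4 + 403.1)/EI = 1147/EI
A unit hogging moment at B produces rotation L₁/(3EI) + L₂/(3EI) = 5/EI.
Compatibility: M_B·(L₁+L₂)/(3EI) = θ_0, giving M_B = 229.3 kN·m (hogging).
Span AB, ΣM about A with M_B applied at B: R_B^{AB}·7 = 1086 + 229.3, so R_B^{AB} = 188 kN and R_A = 310.4 − 188 = 122.4 kN.
Span BC, ΣM about C: R_B^{BC}·8 = 510.2 + 229.3, so R_B^{BC} = 92.44 kN and R_C = 113.5 − 92.44 = 21.06 kN.
R_B = 188 + 92.44 = 280.4 kN.

R_B = 280.4 kN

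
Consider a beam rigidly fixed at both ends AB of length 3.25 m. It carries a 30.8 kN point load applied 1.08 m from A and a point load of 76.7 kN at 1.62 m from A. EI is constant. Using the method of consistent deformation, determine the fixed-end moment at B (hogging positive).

Release both end moments; the primary structure is a simply-supported span AB with redundants M_A and M_B.
On the primary (simply-supported) span, the end slopes from the loading are:
  at A: point load 30.8 at a = 1.08: Pab(L + b)/(6LEI) = 20.06/EI
  at B: point load 30.8 at a = 1.08: Pab(L + a)/(6LEI) = 16.03/EI
  at A: point load 76.7 at a = 1.62: Pab(L + b)/(6LEI) = 50.69/EI
  at B: point load 76.7 at a = 1.62: Pab(L + a)/(6LEI) = 50.58/EI
  θ_A0 = 70.75/EI,  θ_B0 = 66.61/EI
Flexibility coefficients: a unit moment at one end gives L/(3EI) there and L/(6EI) at the far end, so f₁₁ = f₂₂ = 1.083/EI and f₁₂ = f₂₁ = 0.5417/EI.
Compatibility — zero rotation at each built-in end:
  1.083 M_A + 0.5417 M_B = 70.75
  0.5417 M_A + 1.083 M_B = 66.61
Solving the pair gives M_A = 46.08 kN·m and M_B = 38.44 kN·m (hogging).

M_B = 38.44 kN·m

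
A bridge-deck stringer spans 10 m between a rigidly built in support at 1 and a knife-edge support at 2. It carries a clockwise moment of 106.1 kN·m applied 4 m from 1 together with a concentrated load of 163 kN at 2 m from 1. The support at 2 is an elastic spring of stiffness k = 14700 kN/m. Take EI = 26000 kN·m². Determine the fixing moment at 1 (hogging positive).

M_1 = 240 kN·m

Take the reaction at 2 as the redundant and release it; the primary structure is a cantilever fixed at 1.
Downward deflection at the released point 2 due to the loads:
  clockwise couple 106.1 at a = 4: M₀a(2L − a)/(2EI) = 3395/EI
  point load 163 at a = 2: Pa²(3L − a)/(6EI) = 3043/EI
  δ_0 = 6438/EI
Flexibility coefficient — unit upward force at 2: δ_{22} = L³/(3EI) = 333.3/EI.
With EI = 26000 kN·m²: δ_0 = 0.24761 m and δ_{22} = 0.012821 m/kN.
Compatibility — the spring shortens by R_2/k under the reaction it provides: δ_0 − R_2·δ_{22} = R_2/k. With 1/k = 0.000068 m/kN, R_2 = δ_0 / (δ_{22} + 1/k) = 0.24761 / (0.012821 + 0.000068) = 19.21 kN.
Moment equilibrium about 1: M_1 = Σ(load moments about 1) − R_2·L = 432.1 − 19.21×10 = 240 kN·m.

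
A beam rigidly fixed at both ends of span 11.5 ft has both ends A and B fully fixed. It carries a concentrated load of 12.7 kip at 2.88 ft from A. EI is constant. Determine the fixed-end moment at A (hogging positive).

Release both end moments; the primary structure is a simply-supported span AB with redundants M_A and M_B.
End rotations of the released simple span under the applied load (×1/EI):
  at A: point load 12.7 at a = 2.88: Pab(L + b)/(6LEI) = 91.94/EI
  at B: point load 12.7 at a = 2.88: Pab(L + a)/(6LEI) = 65.71/EI
  θ_A0 = 91.94/EI,  θ_B0 = 65.71/EI
Flexibility coefficients: a unit moment at one end gives L/(3EI) there and L/(6EI) at the far end, so f₁₁ = f₂₂ = 3.833/EI and f₁₂ = f₂₁ = 1.917/EI.
Compatibility — zero rotation at each built-in end:
  3.833 M_A + 1.917 M_B = 91.94
  1.917 M_A + 3.833 M_B = 65.71
Solving the pair gives M_A = 20.55 kip·ft and M_B = 6.866 kip·ft (hogging).

M_A = 20.55 kip·ft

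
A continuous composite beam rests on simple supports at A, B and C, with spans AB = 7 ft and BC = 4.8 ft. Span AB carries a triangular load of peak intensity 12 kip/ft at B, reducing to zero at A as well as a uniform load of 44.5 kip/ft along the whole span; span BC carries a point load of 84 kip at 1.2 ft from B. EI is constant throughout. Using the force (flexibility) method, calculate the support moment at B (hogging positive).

M_B = 211.9 kip·ft

Insert a hinge at B; M_B is the redundant, and each span becomes simply supported.
Rotations at B on the released spans (each span's end-slope, ×1/EI):
  span AB: triangular load, peak 12: w₀L³/(45EI) = 91.47/EI
  span AB: UDL 44.5: wL³/(24EI) = 636/EI
  span BC: point load 84 at a = 1.2: Pab(L + b)/(6LEI) = 105.8/EI
  relative rotation θ_0 = (727.4 + 105.8)/EI = 833.3/EI
A unit hogging moment at B produces rotation L₁/(3EI) + L₂/(3EI) = 3.933/EI.
Compatibility: M_B·(L₁+L₂)/(3EI) = θ_0, giving M_B = 211.9 kip·ft (hogging).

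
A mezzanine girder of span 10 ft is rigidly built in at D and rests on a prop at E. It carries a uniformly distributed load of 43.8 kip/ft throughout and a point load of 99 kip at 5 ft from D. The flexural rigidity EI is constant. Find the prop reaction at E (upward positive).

R_E = 195.2 kip

Release the roller at E. Primary structure: cantilever fixed at D.
Deflection at E on the released cantilever, summing each load's contribution:
  UDL 43.8: wL⁴/(8EI) = 54750/EI
  point load 99 at a = 5: Pa²(3L − a)/(6EI) = 10312/EI
  δ_0 = 65062/EI
Tip deflection under a unit load at E: L³/(3EI) = 333.3/EI.
The prop prevents deflection at E: R_E = δ_0/δ_{EE} = 65062/333.3 = 195.2 kip.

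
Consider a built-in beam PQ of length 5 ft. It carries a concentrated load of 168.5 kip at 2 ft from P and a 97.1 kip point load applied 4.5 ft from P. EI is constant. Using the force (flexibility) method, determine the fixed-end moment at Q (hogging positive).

M_Q = 120.2 kip·ft

Release both end moments; the primary structure is a simply-supported span PQ with redundants M_P and M_Q.
End rotations of the released simple span under the applied load (×1/EI):
  at P: point load 168.5 at a = 2: Pab(L + b)/(6LEI) = 269.6/EI
  at Q: point load 168.5 at a = 2: Pab(L + a)/(6LEI) = 235.9/EI
  at P: point load 97.1 at a = 4.5: Pab(L + b)/(6LEI) = 40.05/EI
  at Q: point load 97.1 at a = 4.5: Pab(L + a)/(6LEI) = 69.18/EI
  θ_P0 = 309.7/EI,  θ_Q0 = 305.1/EI
Flexibility coefficients: a unit moment at one end gives L/(3EI) there and L/(6EI) at the far end, so f₁₁ = f₂₂ = 1.667/EI and f₁₂ = f₂₁ = 0.8333/EI.
Compatibility — zero rotation at each built-in end:
  1.667 M_P + 0.8333 M_Q = 309.7
  0.8333 M_P + 1.667 M_Q = 305.1
Solving the pair gives M_P = 125.7 kip·ft and M_Q = 120.2 kip·ft (hogging).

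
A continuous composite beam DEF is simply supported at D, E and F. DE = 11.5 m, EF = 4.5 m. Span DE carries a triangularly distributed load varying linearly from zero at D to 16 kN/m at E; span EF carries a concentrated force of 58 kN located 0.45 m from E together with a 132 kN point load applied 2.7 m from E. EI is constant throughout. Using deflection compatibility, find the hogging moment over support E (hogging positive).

M_E = 135.7 kN·m

Take M_E as the redundant. Released structure: two simple spans DE and EF with a hinge at E.
End slopes at the hinge E, treating each span as simply supported:
  span DE: triangular load, peak 16: w₀L³/(45EI) = 540.8/EI
  span EF: point load 58 at a = 0.45: Pab(L + b)/(6LEI) = 33.47/EI
  span EF: point load 132 at a = 2.7: Pab(L + b)/(6LEI) = 149.7/EI
  relative rotation θ_0 = (540.8 + 183.2)/EI = 723.9/EI
A unit hogging moment at E produces rotation L₁/(3EI) + L₂/(3EI) = 5.333/EI.
Slope continuity at E: θ_0 = M_E·5.333/EI, so M_E = 723.9/5.333 = 135.7 kN·m (hogging).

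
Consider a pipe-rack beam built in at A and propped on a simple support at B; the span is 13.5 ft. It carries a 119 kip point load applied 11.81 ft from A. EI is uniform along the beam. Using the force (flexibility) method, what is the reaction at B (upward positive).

Take the reaction at B as the redundant and release it; the primary structure is a cantilever fixed at A.
Primary-structure tip deflection at B by superposition:
  point load 119 at a = 11.81: Pa²(3L − a)/(6EI) = 79364/EI
Flexibility coefficient — unit upward force at B: δ_{BB} = L³/(3EI) = 820.1/EI.
The prop prevents deflection at B: R_B = δ_0/δ_{BB} = 79364/820.1 = 96.77 kip.

R_B = 96.77 kip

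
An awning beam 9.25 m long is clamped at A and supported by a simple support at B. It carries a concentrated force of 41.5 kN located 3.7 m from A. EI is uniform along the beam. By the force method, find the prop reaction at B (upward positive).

Choose R_B as the redundant. The primary structure is the cantilever fixed at A.
Free-end deflection of the primary structure under the applied loading (downward +):
  point load 41.5 at a = 3.7: Pa²(3L − a)/(6EI) = 2277/EI
Tip deflection under a unit load at B: L³/(3EI) = 263.8/EI.
Compatibility at B: δ_0 − R_B·δ_{BB} = 0, so R_B = 2277/263.8 = 8.632 kN.

R_B = 8.632 kN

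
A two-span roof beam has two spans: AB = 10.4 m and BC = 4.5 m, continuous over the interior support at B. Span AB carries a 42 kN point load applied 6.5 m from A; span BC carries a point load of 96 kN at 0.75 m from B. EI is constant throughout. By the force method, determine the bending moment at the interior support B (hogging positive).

Take M_B as the redundant. Released structure: two simple spans AB and BC with a hinge at B.
Discontinuity in slope at B on the released structure — sum the simple-span end rotations:
  span AB: point load 42 at a = 6.5: Pab(L + a)/(6LEI) = 288.4/EI
  span BC: point load 96 at a = 0.75: Pab(L + b)/(6LEI) = 82.5/EI
  relative rotation θ_0 = (288.4 + 82.5)/EI = 370.9/EI
A unit hogging moment at B produces rotation L₁/(3EI) + L₂/(3EI) = 4.967/EI.
Slope continuity at B: θ_0 = M_B·4.967/EI, so M_B = 370.9/4.967 = 74.67 kN·m (hogging).

M_B = 74.67 kN·m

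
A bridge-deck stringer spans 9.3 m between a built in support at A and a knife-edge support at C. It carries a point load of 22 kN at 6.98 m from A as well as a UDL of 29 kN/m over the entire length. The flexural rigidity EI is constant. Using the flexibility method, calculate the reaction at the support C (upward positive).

Release the roller at C. Primary structure: cantilever fixed at A.
Free-end deflection of the primary structure under the applied loading (downward +):
  point load 22 at a = 6.98: Pa²(3L − a)/(6EI) = 3737/EI
  UDL 29: wL⁴/(8EI) = 27117/EI
  δ_0 = 30854/EI
Flexibility coefficient — unit upward force at C: δ_{CC} = L³/(3EI) = 268.1/EI.
Compatibility at C: δ_0 − R_C·δ_{CC} = 0, so R_C = 30854/268.1 = 115.1 kN.

R_C = 115.1 kN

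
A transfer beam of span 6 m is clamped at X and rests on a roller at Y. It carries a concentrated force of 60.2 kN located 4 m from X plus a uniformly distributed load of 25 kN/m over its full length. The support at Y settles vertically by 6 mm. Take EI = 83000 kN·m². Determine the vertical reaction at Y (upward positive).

R_Y = 80.55 kN

Take the reaction at Y as the redundant and release it; the primary structure is a cantilever fixed at X.
Downward deflection at the released point Y due to the loads:
  point load 60.2 at a = 4: Pa²(3L − a)/(6EI) = 2247/EI
  UDL 25: wL⁴/(8EI) = 4050/EI
  δ_0 = 6297/EI
Flexibility coefficient — unit upward force at Y: δ_{YY} = L³/(3EI) = 72/EI.
With EI = 83000 kN·m²: δ_0 = 0.075873 m and δ_{YY} = 0.000867 m/kN.
Compatibility — the beam at Y must follow the support down by 0.006 m: δ_0 − R_Y·δ_{YY} = 0.006, so R_Y = (0.075873 − 0.006)/0.000867 = 80.55 kN.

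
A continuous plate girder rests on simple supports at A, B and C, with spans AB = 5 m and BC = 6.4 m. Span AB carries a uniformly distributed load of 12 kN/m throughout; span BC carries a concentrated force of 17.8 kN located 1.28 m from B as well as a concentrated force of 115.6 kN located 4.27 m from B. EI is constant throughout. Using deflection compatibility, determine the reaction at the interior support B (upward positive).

R_B = 113.7 kN

Take M_B as the redundant. Released structure: two simple spans AB and BC with a hinge at B.
End slopes at the hinge B, treating each span as simply supported:
  span AB: UDL 12: wL³/(24EI) = 62.5/EI
  span BC: point load 17.8 at a = 1.28: Pab(L + b)/(6LEI) = 35/EI
  span BC: point load 115.6 at a = 4.27: Pab(L + b)/(6LEI) = 233.6/EI
  relative rotation θ_0 = (62.5 + 268.5)/EI = 331/EI
A unit hogging moment at B produces rotation L₁/(3EI) + L₂/(3EI) = 3.8/EI.
Compatibility: M_B·(L₁+L₂)/(3EI) = θ_0, giving M_B = 87.12 kN·m (hogging).
Span AB, ΣM about A with M_B applied at B: R_B^{AB}·5 = 150 + 87.12, so R_B^{AB} = 47.42 kN and R_A = 60 − 47.42 = 12.58 kN.
Span BC, ΣM about C: R_B^{BC}·6.4 = 337.4 + 87.12, so R_B^{BC} = 66.33 kN and R_C = 133.4 − 66.33 = 67.07 kN.
R_B = 47.42 + 66.33 = 113.7 kN.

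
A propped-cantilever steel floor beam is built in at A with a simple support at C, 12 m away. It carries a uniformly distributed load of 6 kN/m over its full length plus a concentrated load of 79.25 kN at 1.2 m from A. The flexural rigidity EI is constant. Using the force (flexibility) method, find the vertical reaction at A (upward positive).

R_A = 123.1 kN

Release the roller at C. Primary structure: cantilever fixed at A.
Free-end deflection of the primary structure under the applied loading (downward +):
  UDL 6: wL⁴/(8EI) = 15552/EI
  point load 79.25 at a = 1.2: Pa²(3L − a)/(6EI) = 661.9/EI
  δ_0 = 16214/EI
Tip deflection under a unit load at C: L³/(3EI) = 576/EI.
The prop prevents deflection at C: R_C = δ_0/δ_{CC} = 16214/576 = 28.15 kN.
Vertical equilibrium: R_A = ΣP − R_C = 151.2 − 28.15 = 123.1 kN.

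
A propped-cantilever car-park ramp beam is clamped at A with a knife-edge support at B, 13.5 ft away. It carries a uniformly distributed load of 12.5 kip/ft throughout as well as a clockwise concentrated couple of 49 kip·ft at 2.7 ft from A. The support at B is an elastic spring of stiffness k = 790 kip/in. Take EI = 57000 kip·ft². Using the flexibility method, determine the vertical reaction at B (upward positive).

R_B = 64.77 kip

Take the reaction at B as the redundant and release it; the primary structure is a cantilever fixed at A.
Deflection at B on the released cantilever, summing each load's contribution:
  UDL 12.5: wL⁴/(8EI) = 51899/EI
  clockwise couple 49 at a = 2.7: M₀a(2L − a)/(2EI) = 1607/EI
  δ_0 = 53506/EI
Flexibility coefficient — unit upward force at B: δ_{BB} = L³/(3EI) = 820.1/EI.
With EI = 57000 kip·ft²: δ_0 = 0.9387 ft and δ_{BB} = 0.014388 ft/kip.
Compatibility — the spring shortens by R_B/k under the reaction it provides: δ_0 − R_B·δ_{BB} = R_B/k. With 1/k = 1/(790×12) ft/kip = 0.000105 ft/kip, R_B = δ_0 / (δ_{BB} + 1/k) = 0.9387 / (0.014388 + 0.000105) = 64.77 kip.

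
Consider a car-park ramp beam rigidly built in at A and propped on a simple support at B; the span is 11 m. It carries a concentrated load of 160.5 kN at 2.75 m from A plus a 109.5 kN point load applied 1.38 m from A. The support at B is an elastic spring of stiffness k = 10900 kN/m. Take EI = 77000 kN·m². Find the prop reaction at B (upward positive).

R_B = 16.01 kN

Choose R_B as the redundant. The primary structure is the cantilever fixed at A.
Free-end deflection of the primary structure under the applied loading (downward +):
  point load 160.5 at a = 2.75: Pa²(3L − a)/(6EI) = 6119/EI
  point load 109.5 at a = 1.38: Pa²(3L − a)/(6EI) = 1099/EI
  δ_0 = 7218/EI
Flexibility coefficient — unit upward force at B: δ_{BB} = L³/(3EI) = 443.7/EI.
With EI = 77000 kN·m²: δ_0 = 0.093746 m and δ_{BB} = 0.005762 m/kN.
Compatibility — the spring shortens by R_B/k under the reaction it provides: δ_0 − R_B·δ_{BB} = R_B/k. With 1/k = 0.000092 m/kN, R_B = δ_0 / (δ_{BB} + 1/k) = 0.093746 / (0.005762 + 0.000092) = 16.01 kN.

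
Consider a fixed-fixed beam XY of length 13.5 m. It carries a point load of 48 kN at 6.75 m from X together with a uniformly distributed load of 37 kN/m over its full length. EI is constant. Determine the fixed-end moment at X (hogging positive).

Take the two fixed-end moments M_X, M_Y as redundants; the released structure is the simple span XY.
On the primary (simply-supported) span, the end slopes from the loading are:
  at X: point load 48 at a = 6.75: Pab(L + b)/(6LEI) = 546.8/EI
  at Y: point load 48 at a = 6.75: Pab(L + a)/(6LEI) = 546.8/EI
  at X: UDL 37: wL³/(24EI) = 3793/EI
  at Y: UDL 37: wL³/(24EI) = 3793/EI
  θ_X0 = 4340/EI,  θ_Y0 = 4340/EI
Flexibility coefficients: a unit moment at one end gives L/(3EI) there and L/(6EI) at the far end, so f₁₁ = f₂₂ = 4.5/EI and f₁₂ = f₂₁ = 2.25/EI.
Compatibility — zero rotation at each built-in end:
  4.5 M_X + 2.25 M_Y = 4340
  2.25 M_X + 4.5 M_Y = 4340
Solving the pair gives M_X = 642.9 kN·m and M_Y = 642.9 kN·m (hogging).

M_X = 642.9 kN·m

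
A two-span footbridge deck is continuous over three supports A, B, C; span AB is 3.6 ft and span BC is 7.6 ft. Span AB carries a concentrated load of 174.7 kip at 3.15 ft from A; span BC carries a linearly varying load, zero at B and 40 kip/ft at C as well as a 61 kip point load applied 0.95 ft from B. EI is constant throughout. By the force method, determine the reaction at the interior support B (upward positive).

R_B = 316 kip

Release continuity at B by inserting a hinge; the redundant is the internal moment M_B. The primary structure is two simply-supported spans AB and BC.
Rotations at B on the released spans (each span's end-slope, ×1/EI):
  span AB: point load 174.7 at a = 3.15: Pab(L + a)/(6LEI) = 77.39/EI
  span BC: triangular load, peak 40: 7w₀L³/(360EI) = 341.4/EI
  span BC: point load 61 at a = 0.95: Pab(L + b)/(6LEI) = 120.4/EI
  relative rotation θ_0 = (77.39 + 461.9)/EI = 539.2/EI
A unit hogging moment at B produces rotation L₁/(3EI) + L₂/(3EI) = 3.733/EI.
Slope continuity at B: θ_0 = M_B·3.733/EI, so M_B = 539.2/3.733 = 144.4 kip·ft (hogging).
Span AB, ΣM about A with M_B applied at B: R_B^{AB}·3.6 = 550.3 + 144.4, so R_B^{AB} = 193 kip and R_A = 174.7 − 193 = -18.28 kip.
Span BC, ΣM about C: R_B^{BC}·7.6 = 790.7 + 144.4, so R_B^{BC} = 123 kip and R_C = 213 − 123 = 89.95 kip.
R_B = 193 + 123 = 316 kip.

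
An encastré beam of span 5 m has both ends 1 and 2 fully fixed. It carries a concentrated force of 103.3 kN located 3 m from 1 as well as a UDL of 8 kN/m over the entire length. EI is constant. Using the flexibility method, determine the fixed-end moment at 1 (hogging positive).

M_1 = 66.25 kN·m

Release both end moments; the primary structure is a simply-supported span 12 with redundants M_1 and M_2.
Simple-span end rotations at 1 and 2 under the given loads:
  at 1: point load 103.3 at a = 3: Pab(L + b)/(6LEI) = 144.6/EI
  at 2: point load 103.3 at a = 3: Pab(L + a)/(6LEI) = 165.3/EI
  at 1: UDL 8: wL³/(24EI) = 41.67/EI
  at 2: UDL 8: wL³/(24EI) = 41.67/EI
  θ_10 = 186.3/EI,  θ_20 = 206.9/EI
Flexibility coefficients: a unit moment at one end gives L/(3EI) there and L/(6EI) at the far end, so f₁₁ = f₂₂ = 1.667/EI and f₁₂ = f₂₁ = 0.8333/EI.
Compatibility — zero rotation at each built-in end:
  1.667 M_1 + 0.8333 M_2 = 186.3
  0.8333 M_1 + 1.667 M_2 = 206.9
Solving the pair gives M_1 = 66.25 kN·m and M_2 = 91.04 kN·m (hogging).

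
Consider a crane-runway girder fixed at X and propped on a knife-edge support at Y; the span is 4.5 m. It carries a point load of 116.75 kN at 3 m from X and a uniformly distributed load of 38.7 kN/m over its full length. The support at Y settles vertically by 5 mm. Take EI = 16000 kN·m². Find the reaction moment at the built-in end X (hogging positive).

Take the reaction at Y as the redundant and release it; the primary structure is a cantilever fixed at X.
Deflection at Y on the released cantilever, summing each load's contribution:
  point load 116.75 at a = 3: Pa²(3L − a)/(6EI) = 1839/EI
  UDL 38.7: wL⁴/(8EI) = 1984/EI
  δ_0 = 3822/EI
Flexibility coefficient — unit upward force at Y: δ_{YY} = L³/(3EI) = 30.38/EI.
With EI = 16000 kN·m²: δ_0 = 0.23891 m and δ_{YY} = 0.001898 m/kN.
Compatibility — the beam at Y must follow the support down by 0.005 m: δ_0 − R_Y·δ_{YY} = 0.005, so R_Y = (0.23891 − 0.005)/0.001898 = 123.2 kN.
Moment equilibrium about X: M_X = Σ(load moments about X) − R_Y·L = 742.1 − 123.2×4.5 = 187.6 kN·m.

M_X = 187.6 kN·m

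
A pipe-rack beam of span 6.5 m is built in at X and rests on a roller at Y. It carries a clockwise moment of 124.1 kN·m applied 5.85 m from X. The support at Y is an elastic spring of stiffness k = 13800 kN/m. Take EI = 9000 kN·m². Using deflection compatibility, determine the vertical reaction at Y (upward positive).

R_Y = 28.15 kN

Choose R_Y as the redundant. The primary structure is the cantilever fixed at X.
Downward deflection at the released point Y due to the loads:
  clockwise couple 124.1 at a = 5.85: M₀a(2L − a)/(2EI) = 2595/EI
Tip deflection under a unit load at Y: L³/(3EI) = 91.54/EI.
With EI = 9000 kN·m²: δ_0 = 0.28838 m and δ_{YY} = 0.010171 m/kN.
Compatibility — the spring shortens by R_Y/k under the reaction it provides: δ_0 − R_Y·δ_{YY} = R_Y/k. With 1/k = 0.000072 m/kN, R_Y = δ_0 / (δ_{YY} + 1/k) = 0.28838 / (0.010171 + 0.000072) = 28.15 kN.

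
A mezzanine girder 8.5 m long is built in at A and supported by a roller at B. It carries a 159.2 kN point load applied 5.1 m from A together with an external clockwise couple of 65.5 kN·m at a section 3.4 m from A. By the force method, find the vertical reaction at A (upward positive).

Release the roller at B. Primary structure: cantilever fixed at A.
Free-end deflection of the primary structure under the applied loading (downward +):
  point load 159.2 at a = 5.1: Pa²(3L − a)/(6EI) = 14079/EI
  clockwise couple 65.5 at a = 3.4: M₀a(2L − a)/(2EI) = 1514/EI
  δ_0 = 15593/EI
Tip deflection under a unit load at B: L³/(3EI) = 204.7/EI.
Compatibility at B: δ_0 − R_B·δ_{BB} = 0, so R_B = 15593/204.7 = 76.17 kN.
Vertical equilibrium: R_A = ΣP − R_B = 159.2 − 76.17 = 83.03 kN.

R_A = 83.03 kN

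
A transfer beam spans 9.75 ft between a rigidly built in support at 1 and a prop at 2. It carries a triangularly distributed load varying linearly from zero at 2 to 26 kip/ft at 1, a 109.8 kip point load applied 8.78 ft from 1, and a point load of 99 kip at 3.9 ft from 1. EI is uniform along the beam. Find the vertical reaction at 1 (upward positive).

R_1 = 196.1 kip

Release the roller at 2. Primary structure: cantilever fixed at 1.
Free-end deflection of the primary structure under the applied loading (downward +):
  triangular load, peak 26 at the fixed end: w₀L⁴/(30EI) = 7832/EI
  point load 109.8 at a = 8.78: Pa²(3L − a)/(6EI) = 28877/EI
  point load 99 at a = 3.9: Pa²(3L − a)/(6EI) = 6362/EI
  δ_0 = 43071/EI
Flexibility coefficient — unit upward force at 2: δ_{22} = L³/(3EI) = 309/EI.
Compatibility at 2: δ_0 − R_2·δ_{22} = 0, so R_2 = 43071/309 = 139.4 kip.
Vertical equilibrium: R_1 = ΣP − R_2 = 335.6 − 139.4 = 196.1 kip.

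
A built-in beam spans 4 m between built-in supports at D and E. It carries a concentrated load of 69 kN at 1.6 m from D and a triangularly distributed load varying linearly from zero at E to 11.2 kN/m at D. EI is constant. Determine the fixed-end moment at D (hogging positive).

Release both end moments; the primary structure is a simply-supported span DE with redundants M_D and M_E.
On the primary (simply-supported) span, the end slopes from the loading are:
  at D: point load 69 at a = 1.6: Pab(L + b)/(6LEI) = 70.66/EI
  at E: point load 69 at a = 1.6: Pab(L + a)/(6LEI) = 61.82/EI
  at D: triangular load, peak 11.2: w₀L³/(45EI) = 15.93/EI
  at E: triangular load, peak 11.2: 7w₀L³/(360EI) = 13.94/EI
  θ_D0 = 86.58/EI,  θ_E0 = 75.76/EI
Flexibility coefficients: a unit moment at one end gives L/(3EI) there and L/(6EI) at the far end, so f₁₁ = f₂₂ = 1.333/EI and f₁₂ = f₂₁ = 0.6667/EI.
Compatibility — zero rotation at each built-in end:
  1.333 M_D + 0.6667 M_E = 86.58
  0.6667 M_D + 1.333 M_E = 75.76
Solving the pair gives M_D = 48.7 kN·m and M_E = 32.47 kN·m (hogging).

M_D = 48.7 kN·m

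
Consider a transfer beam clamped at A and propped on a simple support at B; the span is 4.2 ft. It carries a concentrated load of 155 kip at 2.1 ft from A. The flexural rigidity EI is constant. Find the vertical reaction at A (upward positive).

Take the reaction at B as the redundant and release it; the primary structure is a cantilever fixed at A.
Downward deflection at the released point B due to the loads:
  point load 155 at a = 2.1: Pa²(3L − a)/(6EI) = 1196/EI
Flexibility coefficient — unit upward force at B: δ_{BB} = L³/(3EI) = 24.7/EI.
The prop prevents deflection at B: R_B = δ_0/δ_{BB} = 1196/24.7 = 48.44 kip.
Vertical equilibrium: R_A = ΣP − R_B = 155 − 48.44 = 106.6 kip.

R_A = 106.6 kip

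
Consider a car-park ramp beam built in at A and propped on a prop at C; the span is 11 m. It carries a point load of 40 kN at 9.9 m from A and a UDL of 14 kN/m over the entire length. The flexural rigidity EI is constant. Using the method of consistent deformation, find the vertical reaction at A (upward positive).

R_A = 102.2 kN

Choose R_C as the redundant. The primary structure is the cantilever fixed at A.
Deflection at C on the released cantilever, summing each load's contribution:
  point load 40 at a = 9.9: Pa²(3L − a)/(6EI) = 15094/EI
  UDL 14: wL⁴/(8EI) = 25622/EI
  δ_0 = 40715/EI
Flexibility coefficient — unit upward force at C: δ_{CC} = L³/(3EI) = 443.7/EI.
The prop prevents deflection at C: R_C = δ_0/δ_{CC} = 40715/443.7 = 91.77 kN.
Vertical equilibrium: R_A = ΣP − R_C = 194 − 91.77 = 102.2 kN.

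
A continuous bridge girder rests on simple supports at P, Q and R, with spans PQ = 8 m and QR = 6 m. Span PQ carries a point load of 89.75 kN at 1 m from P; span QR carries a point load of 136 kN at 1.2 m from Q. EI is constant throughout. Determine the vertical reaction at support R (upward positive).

Release continuity at Q by inserting a hinge; the redundant is the internal moment M_Q. The primary structure is two simply-supported spans PQ and QR.
Rotations at Q on the released spans (each span's end-slope, ×1/EI):
  span PQ: point load 89.75 at a = 1: Pab(L + a)/(6LEI) = 117.8/EI
  span QR: point load 136 at a = 1.2: Pab(L + b)/(6LEI) = 235/EI
  relative rotation θ_0 = (117.8 + 235)/EI = 352.8/EI
A unit hogging moment at Q produces rotation L₁/(3EI) + L₂/(3EI) = 4.667/EI.
Slope continuity at Q: θ_0 = M_Q·4.667/EI, so M_Q = 352.8/4.667 = 75.6 kN·m (hogging).
Span QR, ΣM about R: R_Q^{QR}·6 = 652.8 + 75.6, so R_Q^{QR} = 121.4 kN and R_R = 136 − 121.4 = 14.6 kN.

R_R = 14.6 kN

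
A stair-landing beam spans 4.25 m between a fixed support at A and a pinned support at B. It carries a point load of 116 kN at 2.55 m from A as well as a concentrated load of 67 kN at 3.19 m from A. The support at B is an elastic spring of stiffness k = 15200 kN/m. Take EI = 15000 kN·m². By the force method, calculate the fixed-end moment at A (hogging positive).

Take the reaction at B as the redundant and release it; the primary structure is a cantilever fixed at A.
Free-end deflection of the primary structure under the applied loading (downward +):
  point load 116 at a = 2.55: Pa²(3L − a)/(6EI) = 1282/EI
  point load 67 at a = 3.19: Pa²(3L − a)/(6EI) = 1086/EI
  δ_0 = 2369/EI
Tip deflection under a unit load at B: L³/(3EI) = 25.59/EI.
With EI = 15000 kN·m²: δ_0 = 0.15791 m and δ_{BB} = 0.001706 m/kN.
Compatibility — the spring shortens by R_B/k under the reaction it provides: δ_0 − R_B·δ_{BB} = R_B/k. With 1/k = 0.000066 m/kN, R_B = δ_0 / (δ_{BB} + 1/k) = 0.15791 / (0.001706 + 0.000066) = 89.13 kN.
Moment equilibrium about A: M_A = Σ(load moments about A) − R_B·L = 509.5 − 89.13×4.25 = 130.7 kN·m.

M_A = 130.7 kN·m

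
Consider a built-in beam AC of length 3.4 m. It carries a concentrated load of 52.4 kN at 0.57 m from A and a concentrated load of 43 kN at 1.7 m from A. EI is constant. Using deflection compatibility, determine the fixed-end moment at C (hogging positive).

Take the two fixed-end moments M_A, M_C as redundants; the released structure is the simple span AC.
Simple-span end rotations at A and C under the given loads:
  at A: point load 52.4 at a = 0.57: Pab(L + b)/(6LEI) = 25.81/EI
  at C: point load 52.4 at a = 0.57: Pab(L + a)/(6LEI) = 16.45/EI
  at A: point load 43 at a = 1.7: Pab(L + b)/(6LEI) = 31.07/EI
  at C: point load 43 at a = 1.7: Pab(L + a)/(6LEI) = 31.07/EI
  θ_A0 = 56.88/EI,  θ_C0 = 47.52/EI
Flexibility coefficients: a unit moment at one end gives L/(3EI) there and L/(6EI) at the far end, so f₁₁ = f₂₂ = 1.133/EI and f₁₂ = f₂₁ = 0.5667/EI.
Compatibility — zero rotation at each built-in end:
  1.133 M_A + 0.5667 M_C = 56.88
  0.5667 M_A + 1.133 M_C = 47.52
Solving the pair gives M_A = 38.97 kN·m and M_C = 22.44 kN·m (hogging).

M_C = 22.44 kN·m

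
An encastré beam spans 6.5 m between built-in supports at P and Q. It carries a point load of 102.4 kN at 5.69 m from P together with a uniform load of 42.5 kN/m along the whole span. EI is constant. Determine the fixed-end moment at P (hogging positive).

Release both end moments; the primary structure is a simply-supported span PQ with redundants M_P and M_Q.
On the primary (simply-supported) span, the end slopes from the loading are:
  at P: point load 102.4 at a = 5.69: Pab(L + b)/(6LEI) = 88.46/EI
  at Q: point load 102.4 at a = 5.69: Pab(L + a)/(6LEI) = 147.5/EI
  at P: UDL 42.5: wL³/(24EI) = 486.3/EI
  at Q: UDL 42.5: wL³/(24EI) = 486.3/EI
  θ_P0 = 574.8/EI,  θ_Q0 = 633.8/EI
Flexibility coefficients: a unit moment at one end gives L/(3EI) there and L/(6EI) at the far end, so f₁₁ = f₂₂ = 2.167/EI and f₁₂ = f₂₁ = 1.083/EI.
Compatibility — zero rotation at each built-in end:
  2.167 M_P + 1.083 M_Q = 574.8
  1.083 M_P + 2.167 M_Q = 633.8
Solving the pair gives M_P = 158.7 kN·m and M_Q = 213.2 kN·m (hogging).

M_P = 158.7 kN·m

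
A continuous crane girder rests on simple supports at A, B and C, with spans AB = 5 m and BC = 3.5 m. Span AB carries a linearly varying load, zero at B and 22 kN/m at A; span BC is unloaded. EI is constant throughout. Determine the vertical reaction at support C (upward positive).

R_C = -5.392 kN

Release continuity at B by inserting a hinge; the redundant is the internal moment M_B. The primary structure is two simply-supported spans AB and BC.
Discontinuity in slope at B on the released structure — sum the simple-span end rotations:
  span AB: triangular load, peak 22: 7w₀L³/(360EI) = 53.47/EI
  relative rotation θ_0 = (53.47 + 0)/EI = 53.47/EI
A unit hogging moment at B produces rotation L₁/(3EI) + L₂/(3EI) = 2.833/EI.
Compatibility: M_B·(L₁+L₂)/(3EI) = θ_0, giving M_B = 18.87 kN·m (hogging).
Span BC, ΣM about C: R_B^{BC}·3.5 = 0 + 18.87, so R_B^{BC} = 5.392 kN and R_C = 0 − 5.392 = -5.392 kN.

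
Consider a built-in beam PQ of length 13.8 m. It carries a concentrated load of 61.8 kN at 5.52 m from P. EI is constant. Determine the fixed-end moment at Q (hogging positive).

Release both end moments; the primary structure is a simply-supported span PQ with redundants M_P and M_Q.
On the primary (simply-supported) span, the end slopes from the loading are:
  at P: point load 61.8 at a = 5.52: Pab(L + b)/(6LEI) = 753.2/EI
  at Q: point load 61.8 at a = 5.52: Pab(L + a)/(6LEI) = 659.1/EI
  θ_P0 = 753.2/EI,  θ_Q0 = 659.1/EI
Flexibility coefficients: a unit moment at one end gives L/(3EI) there and L/(6EI) at the far end, so f₁₁ = f₂₂ = 4.6/EI and f₁₂ = f₂₁ = 2.3/EI.
Compatibility — zero rotation at each built-in end:
  4.6 M_P + 2.3 M_Q = 753.2
  2.3 M_P + 4.6 M_Q = 659.1
Solving the pair gives M_P = 122.8 kN·m and M_Q = 81.87 kN·m (hogging).

M_Q = 81.87 kN·m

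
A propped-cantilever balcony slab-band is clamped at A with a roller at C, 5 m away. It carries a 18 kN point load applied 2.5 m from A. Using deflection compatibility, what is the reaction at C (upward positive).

R_C = 5.625 kN

Take the reaction at C as the redundant and release it; the primary structure is a cantilever fixed at A.
Free-end deflection of the primary structure under the applied loading (downward +):
  point load 18 at a = 2.5: Pa²(3L − a)/(6EI) = 234.4/EI
Tip deflection under a unit load at C: L³/(3EI) = 41.67/EI.
Compatibility at C: δ_0 − R_C·δ_{CC} = 0, so R_C = 234.4/41.67 = 5.625 kN.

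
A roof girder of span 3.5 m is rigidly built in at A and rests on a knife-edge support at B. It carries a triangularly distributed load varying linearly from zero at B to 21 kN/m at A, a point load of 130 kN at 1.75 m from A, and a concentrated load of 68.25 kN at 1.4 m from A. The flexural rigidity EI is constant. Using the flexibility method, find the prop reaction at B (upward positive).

R_B = 62.17 kN

Release the roller at B. Primary structure: cantilever fixed at A.
Primary-structure tip deflection at B by superposition:
  triangular load, peak 21 at the fixed end: w₀L⁴/(30EI) = 105/EI
  point load 130 at a = 1.75: Pa²(3L − a)/(6EI) = 580.6/EI
  point load 68.25 at a = 1.4: Pa²(3L − a)/(6EI) = 202.9/EI
  δ_0 = 888.5/EI
Flexibility coefficient — unit upward force at B: δ_{BB} = L³/(3EI) = 14.29/EI.
The prop prevents deflection at B: R_B = δ_0/δ_{BB} = 888.5/14.29 = 62.17 kN.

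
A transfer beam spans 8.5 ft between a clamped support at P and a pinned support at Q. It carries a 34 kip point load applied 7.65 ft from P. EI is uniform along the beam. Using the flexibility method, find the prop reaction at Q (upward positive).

R_Q = 28.92 kip

Choose R_Q as the redundant. The primary structure is the cantilever fixed at P.
Free-end deflection of the primary structure under the applied loading (downward +):
  point load 34 at a = 7.65: Pa²(3L − a)/(6EI) = 5920/EI
Flexibility coefficient — unit upward force at Q: δ_{QQ} = L³/(3EI) = 204.7/EI.
Compatibility at Q: δ_0 − R_Q·δ_{QQ} = 0, so R_Q = 5920/204.7 = 28.92 kip.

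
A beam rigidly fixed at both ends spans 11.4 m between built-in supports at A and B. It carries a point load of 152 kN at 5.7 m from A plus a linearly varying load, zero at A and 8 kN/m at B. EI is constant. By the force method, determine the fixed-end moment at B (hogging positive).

M_B = 268.6 kN·m

Release both end moments; the primary structure is a simply-supported span AB with redundants M_A and M_B.
Simple-span end rotations at A and B under the given loads:
  at A: point load 152 at a = 5.7: Pab(L + b)/(6LEI) = 1235/EI
  at B: point load 152 at a = 5.7: Pab(L + a)/(6LEI) = 1235/EI
  at A: triangular load, peak 8: 7w₀L³/(360EI) = 230.5/EI
  at B: triangular load, peak 8: w₀L³/(45EI) = 263.4/EI
  θ_A0 = 1465/EI,  θ_B0 = 1498/EI
Flexibility coefficients: a unit moment at one end gives L/(3EI) there and L/(6EI) at the far end, so f₁₁ = f₂₂ = 3.8/EI and f₁₂ = f₂₁ = 1.9/EI.
Compatibility — zero rotation at each built-in end:
  3.8 M_A + 1.9 M_B = 1465
  1.9 M_A + 3.8 M_B = 1498
Solving the pair gives M_A = 251.3 kN·m and M_B = 268.6 kN·m (hogging).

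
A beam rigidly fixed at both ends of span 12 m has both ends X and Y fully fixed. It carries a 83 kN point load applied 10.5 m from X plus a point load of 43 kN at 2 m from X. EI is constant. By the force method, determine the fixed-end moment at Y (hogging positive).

Release both end moments; the primary structure is a simply-supported span XY with redundants M_X and M_Y.
On the primary (simply-supported) span, the end slopes from the loading are:
  at X: point load 83 at a = 10.5: Pab(L + b)/(6LEI) = 245.1/EI
  at Y: point load 83 at a = 10.5: Pab(L + a)/(6LEI) = 408.5/EI
  at X: point load 43 at a = 2: Pab(L + b)/(6LEI) = 262.8/EI
  at Y: point load 43 at a = 2: Pab(L + a)/(6LEI) = 167.2/EI
  θ_X0 = 507.9/EI,  θ_Y0 = 575.7/EI
Flexibility coefficients: a unit moment at one end gives L/(3EI) there and L/(6EI) at the far end, so f₁₁ = f₂₂ = 4/EI and f₁₂ = f₂₁ = 2/EI.
Compatibility — zero rotation at each built-in end:
  4 M_X + 2 M_Y = 507.9
  2 M_X + 4 M_Y = 575.7
Solving the pair gives M_X = 73.34 kN·m and M_Y = 107.3 kN·m (hogging).

M_Y = 107.3 kN·m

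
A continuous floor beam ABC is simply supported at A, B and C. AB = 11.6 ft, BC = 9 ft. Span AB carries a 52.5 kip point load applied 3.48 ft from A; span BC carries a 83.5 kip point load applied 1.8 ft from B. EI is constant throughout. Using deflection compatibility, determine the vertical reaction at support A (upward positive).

R_A = 28.64 kip

Release continuity at B by inserting a hinge; the redundant is the internal moment M_B. The primary structure is two simply-supported spans AB and BC.
Rotations at B on the released spans (each span's end-slope, ×1/EI):
  span AB: point load 52.5 at a = 3.48: Pab(L + a)/(6LEI) = 321.4/EI
  span BC: point load 83.5 at a = 1.8: Pab(L + b)/(6LEI) = 324.6/EI
  relative rotation θ_0 = (321.4 + 324.6)/EI = 646.1/EI
A unit hogging moment at B produces rotation L₁/(3EI) + L₂/(3EI) = 6.867/EI.
Compatibility: M_B·(L₁+L₂)/(3EI) = θ_0, giving M_B = 94.09 kip·ft (hogging).
Span AB, ΣM about A with M_B applied at B: R_B^{AB}·11.6 = 182.7 + 94.09, so R_B^{AB} = 23.86 kip and R_A = 52.5 − 23.86 = 28.64 kip.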